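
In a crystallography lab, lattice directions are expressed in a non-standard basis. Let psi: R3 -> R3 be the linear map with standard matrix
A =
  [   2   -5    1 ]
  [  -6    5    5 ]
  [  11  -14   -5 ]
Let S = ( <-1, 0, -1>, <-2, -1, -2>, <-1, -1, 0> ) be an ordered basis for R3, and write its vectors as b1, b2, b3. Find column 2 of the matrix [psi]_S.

Column 2 of [psi]_S is the S-coordinate vector of psi(b2).
In standard coordinates psi(b2) = A b2 = <-1, -3, 2>.
Converting to S: <-1, -3, 2> = -2b1 + 0·b2 + 3b3, so the coordinate vector is <-2, 0, 3>.

<-2, 0, 3>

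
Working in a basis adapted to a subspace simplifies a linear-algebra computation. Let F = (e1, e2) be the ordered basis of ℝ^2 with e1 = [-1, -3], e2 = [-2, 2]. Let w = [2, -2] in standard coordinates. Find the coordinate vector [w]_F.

Write w = c_1 e1 + c_2 e2 and solve for the c_i.
System: -c_1 - 2c_2 = 2, -3c_1 + 2c_2 = -2; solving gives c_1 = 0, c_2 = -1.
Check: 0·e1 - e2 = [2, -2].

[0, -1]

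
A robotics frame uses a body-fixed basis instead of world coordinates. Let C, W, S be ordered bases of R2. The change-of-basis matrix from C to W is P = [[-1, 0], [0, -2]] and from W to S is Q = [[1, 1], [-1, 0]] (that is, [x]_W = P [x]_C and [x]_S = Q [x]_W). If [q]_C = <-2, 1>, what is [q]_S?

<0, -2>

Composing the changes, [q]_S = Q P [q]_C.
Q P = [[-1, -2], [1, 0]]; applying this to <-2, 1> gives <0, -2>.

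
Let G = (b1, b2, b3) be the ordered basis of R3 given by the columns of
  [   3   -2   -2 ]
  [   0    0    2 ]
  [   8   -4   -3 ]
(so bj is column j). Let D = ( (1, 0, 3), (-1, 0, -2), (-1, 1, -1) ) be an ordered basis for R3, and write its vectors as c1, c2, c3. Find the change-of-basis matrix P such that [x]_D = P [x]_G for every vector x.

[[2, 0, -1], [-1, 2, -1], [0, 0, 2]]

Column j of P is [bj]_D, since P maps G-coordinates to D-coordinates.
Expressing b1 in D: b1 = 2c1 - c2 + 0·c3, so column 1 of P is (2, -1, 0).
Doing the same for each bj gives P = [[2, 0, -1], [-1, 2, -1], [0, 0, 2]].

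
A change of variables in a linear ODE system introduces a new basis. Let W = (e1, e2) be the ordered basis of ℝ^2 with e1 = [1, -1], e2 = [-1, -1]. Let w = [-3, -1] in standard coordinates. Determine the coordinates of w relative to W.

[-1, 2]

Write w = c_1 e1 + c_2 e2 and solve for the c_i.
System: c_1 - c_2 = -3, -c_1 - c_2 = -1; solving gives c_1 = -1, c_2 = 2.
Check: -e1 + 2e2 = [-3, -1].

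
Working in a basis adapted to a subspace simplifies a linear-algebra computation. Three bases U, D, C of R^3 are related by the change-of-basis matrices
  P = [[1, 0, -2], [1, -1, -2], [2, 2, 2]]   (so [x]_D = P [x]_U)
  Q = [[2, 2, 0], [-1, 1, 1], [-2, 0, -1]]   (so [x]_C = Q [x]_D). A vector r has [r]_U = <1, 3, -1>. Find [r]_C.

<6, 3, -12>

First [r]_D = P [r]_U = <3, 0, 6>.
Then [r]_C = Q [r]_D = <6, 3, -12>.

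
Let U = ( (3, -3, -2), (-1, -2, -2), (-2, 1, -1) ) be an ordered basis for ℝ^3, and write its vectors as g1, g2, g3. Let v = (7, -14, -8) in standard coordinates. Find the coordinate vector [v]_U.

Write v = c_1 g1 + ... + c_3 g3 and solve for the c_i.
Gaussian elimination on [M | v] yields c = (2, 3, -2).
Check: 2g1 + 3g2 - 2g3 = (7, -14, -8).

(2, 3, -2)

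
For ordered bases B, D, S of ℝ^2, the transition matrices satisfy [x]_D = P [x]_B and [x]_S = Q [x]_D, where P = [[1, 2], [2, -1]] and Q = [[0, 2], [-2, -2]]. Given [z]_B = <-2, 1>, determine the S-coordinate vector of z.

First [z]_D = P [z]_B = <0, -5>.
Then [z]_S = Q [z]_D = <-10, 10>.

<-10, 10>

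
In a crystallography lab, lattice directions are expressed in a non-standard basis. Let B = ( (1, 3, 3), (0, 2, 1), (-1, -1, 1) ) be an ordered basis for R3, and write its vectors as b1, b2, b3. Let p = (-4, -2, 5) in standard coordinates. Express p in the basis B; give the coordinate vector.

(0, 1, 4)

[p]_B is the unique c with M c = p, where M has columns b1, ..., b3.
Solving this 3x3 system gives c = (0, 1, 4).
Check: 0·b1 + b2 + 4b3 = (-4, -2, 5).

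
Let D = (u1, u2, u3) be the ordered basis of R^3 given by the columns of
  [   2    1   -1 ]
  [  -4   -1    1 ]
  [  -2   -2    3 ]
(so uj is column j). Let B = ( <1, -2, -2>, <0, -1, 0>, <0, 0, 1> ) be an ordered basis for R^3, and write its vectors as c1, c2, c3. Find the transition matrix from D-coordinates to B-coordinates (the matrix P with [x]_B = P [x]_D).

Column j of P is [uj]_B, since P maps D-coordinates to B-coordinates.
Expressing u1 in B: u1 = 2c1 + 0·c2 + 2c3, so column 1 of P is <2, 0, 2>.
Doing the same for each uj gives P = [[2, 1, -1], [0, -1, 1], [2, 0, 1]].

[[2, 1, -1], [0, -1, 1], [2, 0, 1]]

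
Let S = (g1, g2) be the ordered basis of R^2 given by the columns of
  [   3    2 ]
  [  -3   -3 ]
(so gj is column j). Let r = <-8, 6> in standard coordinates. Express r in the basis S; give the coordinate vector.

We seek scalars with c_1 g1 + c_2 g2 = r; equivalently solve M c = r where the columns of M are g1, g2.
System: 3c_1 + 2c_2 = -8, -3c_1 - 3c_2 = 6; solving gives c_1 = -4, c_2 = 2.
Check: -4g1 + 2g2 = <-8, 6>.

<-4, 2>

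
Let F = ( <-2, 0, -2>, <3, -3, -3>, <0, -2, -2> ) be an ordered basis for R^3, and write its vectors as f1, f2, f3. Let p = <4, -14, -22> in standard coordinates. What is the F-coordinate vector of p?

[p]_F is the unique c with M c = p, where M has columns f1, ..., f3.
Solving this 3x3 system gives c = (4, 4, 1).
Check: 4f1 + 4f2 + f3 = <4, -14, -22>.

<4, 4, 1>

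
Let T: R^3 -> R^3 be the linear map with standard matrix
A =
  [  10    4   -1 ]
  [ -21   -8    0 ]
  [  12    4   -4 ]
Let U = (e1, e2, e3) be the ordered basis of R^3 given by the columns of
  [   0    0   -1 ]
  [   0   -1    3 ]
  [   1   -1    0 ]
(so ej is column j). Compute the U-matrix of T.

[[-1, 1, -3], [3, 1, -3], [1, 3, -2]]

The j-th column of [T]_U is [T(ej)]_U.
T(e1) = A e1 = [-1, 0, -4] = -e1 + 3e2 + e3, so column 1 is [-1, 3, 1].
Repeating for e2, e3 and assembling the columns gives [[-1, 1, -3], [3, 1, -3], [1, 3, -2]].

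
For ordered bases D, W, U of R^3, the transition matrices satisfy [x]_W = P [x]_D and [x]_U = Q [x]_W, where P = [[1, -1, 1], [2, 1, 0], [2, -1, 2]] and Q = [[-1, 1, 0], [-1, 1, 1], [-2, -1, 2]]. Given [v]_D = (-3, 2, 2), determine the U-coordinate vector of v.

(-1, -5, 2)

First [v]_W = P [v]_D = (-3, -4, -4).
Then [v]_U = Q [v]_W = (-1, -5, 2).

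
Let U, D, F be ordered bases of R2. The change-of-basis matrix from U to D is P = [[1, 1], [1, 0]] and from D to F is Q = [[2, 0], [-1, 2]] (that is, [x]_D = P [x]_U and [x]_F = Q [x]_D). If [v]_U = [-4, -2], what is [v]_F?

[-12, -2]

First [v]_D = P [v]_U = [-6, -4].
Then [v]_F = Q [v]_D = [-12, -2].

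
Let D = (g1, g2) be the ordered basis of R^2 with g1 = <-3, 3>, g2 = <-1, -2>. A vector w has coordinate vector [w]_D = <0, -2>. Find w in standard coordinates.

<2, 4>

w = M [w]_D, where M has columns g1, g2.
Carrying out the matrix-vector product, w = <2, 4>.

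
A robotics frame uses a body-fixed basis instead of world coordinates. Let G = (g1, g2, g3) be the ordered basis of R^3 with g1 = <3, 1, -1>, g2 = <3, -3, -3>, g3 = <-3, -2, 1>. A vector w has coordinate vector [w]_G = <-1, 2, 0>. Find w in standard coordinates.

<3, -7, -5>

The coordinates say w = -g1 + 2g2 + 0·g3; adding the scaled basis vectors gives <3, -7, -5>.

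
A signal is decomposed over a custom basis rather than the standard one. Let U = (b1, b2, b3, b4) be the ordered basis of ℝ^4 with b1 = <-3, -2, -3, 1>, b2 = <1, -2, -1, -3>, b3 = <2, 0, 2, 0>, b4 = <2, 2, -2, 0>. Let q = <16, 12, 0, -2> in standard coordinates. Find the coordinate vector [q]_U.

<-2, 0, 1, 4>

[q]_U is the unique c with M c = q, where M has columns b1, ..., b4.
Gaussian elimination on [M | q] yields c = (-2, 0, 1, 4).
Check: -2b1 + 0·b2 + b3 + 4b4 = <16, 12, 0, -2>.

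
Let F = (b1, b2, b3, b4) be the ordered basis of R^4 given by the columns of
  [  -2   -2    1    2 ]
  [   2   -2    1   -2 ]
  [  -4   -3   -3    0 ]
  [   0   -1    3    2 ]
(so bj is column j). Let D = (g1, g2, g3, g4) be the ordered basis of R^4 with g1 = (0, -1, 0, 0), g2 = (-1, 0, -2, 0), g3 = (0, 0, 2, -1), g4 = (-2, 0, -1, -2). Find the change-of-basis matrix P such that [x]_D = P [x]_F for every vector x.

Column j of P is [bj]_D, since P maps F-coordinates to D-coordinates.
Expressing b1 in D: b1 = -2g1 + 2g2 + 0·g3 + 0·g4, so column 1 of P is (-2, 2, 0, 0).
Doing the same for each bj gives P = [[-2, 2, -1, 2], [2, 0, 1, -2], [0, -1, -1, -2], [0, 1, -1, 0]].

[[-2, 2, -1, 2], [2, 0, 1, -2], [0, -1, -1, -2], [0, 1, -1, 0]]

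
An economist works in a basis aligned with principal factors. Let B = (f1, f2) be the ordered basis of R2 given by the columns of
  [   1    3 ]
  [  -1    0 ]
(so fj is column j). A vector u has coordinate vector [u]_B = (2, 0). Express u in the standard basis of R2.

By definition u = 2f1 + 0·f2.
Summing componentwise gives (2, -2).

(2, -2)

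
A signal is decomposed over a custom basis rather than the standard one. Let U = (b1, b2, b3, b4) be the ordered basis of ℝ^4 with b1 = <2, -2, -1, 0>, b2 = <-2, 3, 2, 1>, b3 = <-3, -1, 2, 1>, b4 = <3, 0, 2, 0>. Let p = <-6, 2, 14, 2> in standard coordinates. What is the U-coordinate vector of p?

<-4, -1, 3, 3>

Write p = c_1 b1 + ... + c_4 b4 and solve for the c_i.
Solving this 4x4 system gives c = (-4, -1, 3, 3).
Check: -4b1 - b2 + 3b3 + 3b4 = <-6, 2, 14, 2>.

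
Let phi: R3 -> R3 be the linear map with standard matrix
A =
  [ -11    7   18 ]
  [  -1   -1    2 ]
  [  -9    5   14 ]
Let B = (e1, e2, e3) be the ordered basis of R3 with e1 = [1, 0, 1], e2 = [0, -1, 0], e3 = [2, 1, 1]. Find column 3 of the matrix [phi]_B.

[-1, 3, 2]

Column 3 of [phi]_B is the B-coordinate vector of phi(e3).
In standard coordinates phi(e3) = A e3 = [3, -1, 1].
Converting to B: [3, -1, 1] = -e1 + 3e2 + 2e3, so the coordinate vector is [-1, 3, 2].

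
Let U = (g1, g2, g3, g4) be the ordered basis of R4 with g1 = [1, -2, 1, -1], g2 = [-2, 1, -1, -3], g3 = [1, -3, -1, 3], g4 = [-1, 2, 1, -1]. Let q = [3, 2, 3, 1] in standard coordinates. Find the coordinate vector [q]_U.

[q]_U is the unique c with M c = q, where M has columns g1, ..., g4.
Solving this 4x4 system gives c = (0, -2, -2, -1).
Check: 0·g1 - 2g2 - 2g3 - g4 = [3, 2, 3, 1].

[0, -2, -2, -1]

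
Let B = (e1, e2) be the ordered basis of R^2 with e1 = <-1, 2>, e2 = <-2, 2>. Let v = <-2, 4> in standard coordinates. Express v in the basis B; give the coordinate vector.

We seek scalars with c_1 e1 + c_2 e2 = v; equivalently solve M c = v where the columns of M are e1, e2.
System: -c_1 - 2c_2 = -2, 2c_1 + 2c_2 = 4; solving gives c_1 = 2, c_2 = 0.
Check: 2e1 + 0·e2 = <-2, 4>.

<2, 0>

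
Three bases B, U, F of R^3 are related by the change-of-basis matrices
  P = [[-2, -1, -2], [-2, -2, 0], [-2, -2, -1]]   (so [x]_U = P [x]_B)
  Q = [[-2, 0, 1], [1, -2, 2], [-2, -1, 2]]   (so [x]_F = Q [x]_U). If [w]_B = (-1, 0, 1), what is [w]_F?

(1, -2, 0)

First [w]_U = P [w]_B = (0, 2, 1).
Then [w]_F = Q [w]_U = (1, -2, 0).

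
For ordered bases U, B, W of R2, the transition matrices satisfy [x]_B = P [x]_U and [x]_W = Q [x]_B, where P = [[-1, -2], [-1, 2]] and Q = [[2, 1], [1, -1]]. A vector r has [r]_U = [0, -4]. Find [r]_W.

[8, 16]

Apply P to get B-coordinates [8, -8], then Q to get W-coordinates.
The result is [r]_W = [8, 16].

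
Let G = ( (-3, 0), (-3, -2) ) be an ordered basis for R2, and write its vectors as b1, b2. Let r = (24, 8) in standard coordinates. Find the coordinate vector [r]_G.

[r]_G is the unique c with M c = r, where M has columns b1, b2.
System: -3c_1 - 3c_2 = 24, 0c_1 - 2c_2 = 8; solving gives c_1 = -4, c_2 = -4.
Check: -4b1 - 4b2 = (24, 8).

(-4, -4)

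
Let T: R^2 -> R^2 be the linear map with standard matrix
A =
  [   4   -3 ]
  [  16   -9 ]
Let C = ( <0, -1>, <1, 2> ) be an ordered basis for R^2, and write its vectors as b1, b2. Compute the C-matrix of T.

With P the matrix whose columns are b1, b2, [T]_C = P^(-1) A P.
Column by column: T(b1) = A b1 = <3, 9>; its C-coordinates <-3, 3> give column 1.
Continuing for each basis vector yields [T]_C = [[-3, -2], [3, -2]].

[[-3, -2], [3, -2]]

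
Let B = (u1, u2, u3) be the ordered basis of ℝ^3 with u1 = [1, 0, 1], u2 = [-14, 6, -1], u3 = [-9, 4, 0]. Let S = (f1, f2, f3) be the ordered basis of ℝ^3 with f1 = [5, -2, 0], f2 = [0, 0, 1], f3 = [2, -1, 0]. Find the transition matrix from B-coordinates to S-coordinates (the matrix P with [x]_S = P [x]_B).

Take x = uj: its B-coordinates are the j-th standard unit vector, so P e_j — column j of P — equals [uj]_S.
u1 = f1 + f2 - 2f3, giving column 1 = [1, 1, -2]; repeating for each j gives P = [[1, -2, -1], [1, -1, 0], [-2, -2, -2]].

[[1, -2, -1], [1, -1, 0], [-2, -2, -2]]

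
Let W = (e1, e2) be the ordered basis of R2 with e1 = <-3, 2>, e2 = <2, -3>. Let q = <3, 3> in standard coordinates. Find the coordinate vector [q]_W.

<-3, -3>

[q]_W is the unique c with M c = q, where M has columns e1, e2.
System: -3c_1 + 2c_2 = 3, 2c_1 - 3c_2 = 3; solving gives c_1 = -3, c_2 = -3.
Check: -3e1 - 3e2 = <3, 3>.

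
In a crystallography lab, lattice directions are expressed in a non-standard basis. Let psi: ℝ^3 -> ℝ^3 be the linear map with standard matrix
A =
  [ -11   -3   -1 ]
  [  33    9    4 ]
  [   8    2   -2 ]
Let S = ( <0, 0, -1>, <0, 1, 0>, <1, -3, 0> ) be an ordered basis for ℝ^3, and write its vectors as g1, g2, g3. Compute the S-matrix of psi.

The j-th column of [psi]_S is [psi(gj)]_S.
psi(g1) = A g1 = <1, -4, 2> = -2g1 - g2 + g3, so column 1 is <-2, -1, 1>.
Repeating for g2, g3 and assembling the columns gives [[-2, -2, -2], [-1, 0, 0], [1, -3, -2]].

[[-2, -2, -2], [-1, 0, 0], [1, -3, -2]]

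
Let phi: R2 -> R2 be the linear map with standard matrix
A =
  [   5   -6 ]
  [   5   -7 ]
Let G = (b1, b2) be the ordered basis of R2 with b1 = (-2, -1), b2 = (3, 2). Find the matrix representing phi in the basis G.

[[-1, -3], [-2, -1]]

With P the matrix whose columns are b1, b2, [phi]_G = P^(-1) A P.
Column by column: phi(b1) = A b1 = (-4, -3); its G-coordinates (-1, -2) give column 1.
Continuing for each basis vector yields [phi]_G = [[-1, -3], [-2, -1]].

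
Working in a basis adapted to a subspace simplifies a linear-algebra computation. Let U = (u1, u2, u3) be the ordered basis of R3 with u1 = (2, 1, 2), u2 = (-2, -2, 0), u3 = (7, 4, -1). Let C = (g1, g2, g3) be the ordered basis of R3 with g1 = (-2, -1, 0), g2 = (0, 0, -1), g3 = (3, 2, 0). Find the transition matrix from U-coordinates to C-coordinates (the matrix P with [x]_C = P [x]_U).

Column j of P is [uj]_C, since P maps U-coordinates to C-coordinates.
Expressing u1 in C: u1 = -g1 - 2g2 + 0·g3, so column 1 of P is (-1, -2, 0).
Doing the same for each uj gives P = [[-1, -2, -2], [-2, 0, 1], [0, -2, 1]].

[[-1, -2, -2], [-2, 0, 1], [0, -2, 1]]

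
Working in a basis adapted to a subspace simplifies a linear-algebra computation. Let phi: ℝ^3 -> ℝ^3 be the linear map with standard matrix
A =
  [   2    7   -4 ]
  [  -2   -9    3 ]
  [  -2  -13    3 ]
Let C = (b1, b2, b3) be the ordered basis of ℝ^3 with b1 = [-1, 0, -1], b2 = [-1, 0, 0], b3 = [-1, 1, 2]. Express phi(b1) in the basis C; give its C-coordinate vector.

[-1, 0, -1]

Column 1 of [phi]_C is the C-coordinate vector of phi(b1).
In standard coordinates phi(b1) = A b1 = [2, -1, -1].
Converting to C: [2, -1, -1] = -b1 + 0·b2 - b3, so the coordinate vector is [-1, 0, -1].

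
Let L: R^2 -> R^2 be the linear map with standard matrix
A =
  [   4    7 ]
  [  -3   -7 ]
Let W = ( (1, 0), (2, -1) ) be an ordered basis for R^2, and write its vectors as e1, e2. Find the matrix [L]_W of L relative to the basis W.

[[-2, 3], [3, -1]]

The j-th column of [L]_W is [L(ej)]_W.
L(e1) = A e1 = (4, -3) = -2e1 + 3e2, so column 1 is (-2, 3).
Repeating for e2 and assembling the columns gives [[-2, 3], [3, -1]].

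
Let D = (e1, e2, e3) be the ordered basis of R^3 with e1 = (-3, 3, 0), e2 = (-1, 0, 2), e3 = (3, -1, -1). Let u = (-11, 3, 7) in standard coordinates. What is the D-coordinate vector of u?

[u]_D is the unique c with M c = u, where M has columns e1, ..., e3.
Gaussian elimination on [M | u] yields c = (0, 2, -3).
Check: 0·e1 + 2e2 - 3e3 = (-11, 3, 7).

(0, 2, -3)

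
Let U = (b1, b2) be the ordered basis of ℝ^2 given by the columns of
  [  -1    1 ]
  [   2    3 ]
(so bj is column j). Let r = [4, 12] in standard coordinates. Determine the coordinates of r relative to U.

[r]_U is the unique c with M c = r, where M has columns b1, b2.
System: -c_1 + c_2 = 4, 2c_1 + 3c_2 = 12; solving gives c_1 = 0, c_2 = 4.
Check: 0·b1 + 4b2 = [4, 12].

[0, 4]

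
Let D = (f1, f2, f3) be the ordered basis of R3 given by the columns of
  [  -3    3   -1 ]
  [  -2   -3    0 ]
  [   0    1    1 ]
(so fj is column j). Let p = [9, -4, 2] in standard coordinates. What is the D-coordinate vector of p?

We seek scalars with c_1 f1 + ... + c_3 f3 = p; equivalently solve M c = p where the columns of M are f1, ..., f3.
Row-reducing the augmented matrix [M | p] gives c = (-1, 2, 0).
Check: -f1 + 2f2 + 0·f3 = [9, -4, 2].

[-1, 2, 0]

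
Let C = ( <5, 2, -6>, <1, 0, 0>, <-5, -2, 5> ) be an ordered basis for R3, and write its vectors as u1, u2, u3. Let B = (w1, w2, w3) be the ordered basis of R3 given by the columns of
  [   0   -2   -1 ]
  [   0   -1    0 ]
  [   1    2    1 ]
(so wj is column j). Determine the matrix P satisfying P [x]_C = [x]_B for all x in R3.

[[-1, 1, 0], [-2, 0, 2], [-1, -1, 1]]

Take x = uj: its C-coordinates are the j-th standard unit vector, so P e_j — column j of P — equals [uj]_B.
u1 = -w1 - 2w2 - w3, giving column 1 = <-1, -2, -1>; repeating for each j gives P = [[-1, 1, 0], [-2, 0, 2], [-1, -1, 1]].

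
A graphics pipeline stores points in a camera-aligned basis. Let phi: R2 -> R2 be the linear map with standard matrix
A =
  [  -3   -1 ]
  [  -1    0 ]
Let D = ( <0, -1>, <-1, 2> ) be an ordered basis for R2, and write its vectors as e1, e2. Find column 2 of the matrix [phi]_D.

Compute phi(e2) = A e2 = <1, 1> in standard coordinates.
Then write this in D-coordinates: solve for y in y_1 e1 + y_2 e2 = <1, 1>.
This gives y = <-3, -1>, which is column 2 of [phi]_D.

<-3, -1>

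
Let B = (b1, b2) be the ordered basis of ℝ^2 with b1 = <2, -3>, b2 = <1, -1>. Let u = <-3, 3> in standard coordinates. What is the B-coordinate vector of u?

<0, -3>

Write u = c_1 b1 + c_2 b2 and solve for the c_i.
System: 2c_1 + c_2 = -3, -3c_1 - c_2 = 3; solving gives c_1 = 0, c_2 = -3.
Check: 0·b1 - 3b2 = <-3, 3>.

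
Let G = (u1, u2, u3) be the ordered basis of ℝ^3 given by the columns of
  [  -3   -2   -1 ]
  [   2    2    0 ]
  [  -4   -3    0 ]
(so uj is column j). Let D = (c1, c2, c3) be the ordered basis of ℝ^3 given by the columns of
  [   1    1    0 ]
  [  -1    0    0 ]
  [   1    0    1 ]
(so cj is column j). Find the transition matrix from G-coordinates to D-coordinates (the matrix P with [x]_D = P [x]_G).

Let M have columns uj and N have columns cj. Then for every x, N [x]_D = x = M [x]_G, so P = N^(-1) M.
Since det N = 1, N^(-1) has integer entries; multiplying gives P = [[-2, -2, 0], [-1, 0, -1], [-2, -1, 0]].

[[-2, -2, 0], [-1, 0, -1], [-2, -1, 0]]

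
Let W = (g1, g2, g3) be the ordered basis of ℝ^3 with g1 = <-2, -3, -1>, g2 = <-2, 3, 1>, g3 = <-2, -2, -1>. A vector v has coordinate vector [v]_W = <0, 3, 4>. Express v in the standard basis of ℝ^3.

<-14, 1, -1>

By definition v = 0·g1 + 3g2 + 4g3.
Summing componentwise gives <-14, 1, -1>.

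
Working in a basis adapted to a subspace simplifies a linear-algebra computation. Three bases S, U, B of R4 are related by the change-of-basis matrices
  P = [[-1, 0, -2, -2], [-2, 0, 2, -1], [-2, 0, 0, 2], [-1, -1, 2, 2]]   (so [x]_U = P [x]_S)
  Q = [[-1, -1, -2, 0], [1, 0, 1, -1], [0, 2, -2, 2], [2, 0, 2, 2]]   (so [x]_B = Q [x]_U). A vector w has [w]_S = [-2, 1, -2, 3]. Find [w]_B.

First [w]_U = P [w]_S = [0, -3, 10, 3].
Then [w]_B = Q [w]_U = [-17, 7, -20, 26].

[-17, 7, -20, 26]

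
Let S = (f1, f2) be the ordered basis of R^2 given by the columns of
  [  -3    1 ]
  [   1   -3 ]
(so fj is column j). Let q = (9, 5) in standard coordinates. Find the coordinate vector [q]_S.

(-4, -3)

[q]_S is the unique c with M c = q, where M has columns f1, f2.
System: -3c_1 + c_2 = 9, c_1 - 3c_2 = 5; solving gives c_1 = -4, c_2 = -3.
Check: -4f1 - 3f2 = (9, 5).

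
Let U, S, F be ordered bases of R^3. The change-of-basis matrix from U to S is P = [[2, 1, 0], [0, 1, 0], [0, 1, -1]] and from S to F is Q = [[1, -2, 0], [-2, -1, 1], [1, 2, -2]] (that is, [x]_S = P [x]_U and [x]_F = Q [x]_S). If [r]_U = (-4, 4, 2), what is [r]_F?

Composing the changes, [r]_F = Q P [r]_U.
Q P = [[2, -1, 0], [-4, -2, -1], [2, 1, 2]]; applying this to (-4, 4, 2) gives (-12, 6, 0).

(-12, 6, 0)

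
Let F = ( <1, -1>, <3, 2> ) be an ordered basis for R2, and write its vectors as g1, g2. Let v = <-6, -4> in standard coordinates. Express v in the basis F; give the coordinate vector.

<0, -2>

We seek scalars with c_1 g1 + c_2 g2 = v; equivalently solve M c = v where the columns of M are g1, g2.
System: c_1 + 3c_2 = -6, -c_1 + 2c_2 = -4; solving gives c_1 = 0, c_2 = -2.
Check: 0·g1 - 2g2 = <-6, -4>.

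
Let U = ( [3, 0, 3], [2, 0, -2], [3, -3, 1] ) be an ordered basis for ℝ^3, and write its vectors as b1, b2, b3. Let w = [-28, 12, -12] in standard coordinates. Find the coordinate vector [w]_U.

[w]_U is the unique c with M c = w, where M has columns b1, ..., b3.
Row-reducing the augmented matrix [M | w] gives c = (-4, -2, -4).
Check: -4b1 - 2b2 - 4b3 = [-28, 12, -12].

[-4, -2, -4]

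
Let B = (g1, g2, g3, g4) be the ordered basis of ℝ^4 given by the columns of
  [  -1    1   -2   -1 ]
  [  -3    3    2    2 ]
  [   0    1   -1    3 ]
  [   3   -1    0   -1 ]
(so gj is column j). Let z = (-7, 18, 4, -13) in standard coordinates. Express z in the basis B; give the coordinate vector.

(-4, -2, 3, 3)

We seek scalars with c_1 g1 + ... + c_4 g4 = z; equivalently solve M c = z where the columns of M are g1, ..., g4.
Solving this 4x4 system gives c = (-4, -2, 3, 3).
Check: -4g1 - 2g2 + 3g3 + 3g4 = (-7, 18, 4, -13).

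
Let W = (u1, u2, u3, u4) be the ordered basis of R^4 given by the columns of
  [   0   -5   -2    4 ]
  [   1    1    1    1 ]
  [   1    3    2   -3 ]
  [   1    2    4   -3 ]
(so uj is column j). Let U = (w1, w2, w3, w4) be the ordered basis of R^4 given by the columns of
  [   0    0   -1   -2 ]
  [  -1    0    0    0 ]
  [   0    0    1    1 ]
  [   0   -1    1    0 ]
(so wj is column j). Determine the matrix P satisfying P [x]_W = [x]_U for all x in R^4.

Let M have columns uj and N have columns wj. Then for every x, N [x]_U = x = M [x]_W, so P = N^(-1) M.
Since det N = -1, N^(-1) has integer entries; multiplying gives P = [[-1, -1, -1, -1], [1, -1, -2, 1], [2, 1, 2, -2], [-1, 2, 0, -1]].

[[-1, -1, -1, -1], [1, -1, -2, 1], [2, 1, 2, -2], [-1, 2, 0, -1]]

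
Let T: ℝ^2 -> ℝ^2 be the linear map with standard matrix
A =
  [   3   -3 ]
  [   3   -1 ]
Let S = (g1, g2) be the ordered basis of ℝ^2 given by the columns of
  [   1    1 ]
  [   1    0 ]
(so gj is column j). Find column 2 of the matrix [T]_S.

Column 2 of [T]_S is the S-coordinate vector of T(g2).
In standard coordinates T(g2) = A g2 = (3, 3).
Converting to S: (3, 3) = 3g1 + 0·g2, so the coordinate vector is (3, 0).

(3, 0)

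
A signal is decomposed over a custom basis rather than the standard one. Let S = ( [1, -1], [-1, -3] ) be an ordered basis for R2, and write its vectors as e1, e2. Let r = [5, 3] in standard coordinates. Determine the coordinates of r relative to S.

[3, -2]

[r]_S is the unique c with M c = r, where M has columns e1, e2.
System: c_1 - c_2 = 5, -c_1 - 3c_2 = 3; solving gives c_1 = 3, c_2 = -2.
Check: 3e1 - 2e2 = [5, 3].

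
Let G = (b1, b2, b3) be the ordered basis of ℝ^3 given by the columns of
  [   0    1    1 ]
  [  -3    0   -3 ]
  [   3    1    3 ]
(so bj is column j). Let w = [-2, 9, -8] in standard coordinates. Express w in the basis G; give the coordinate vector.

Write w = c_1 b1 + ... + c_3 b3 and solve for the c_i.
Gaussian elimination on [M | w] yields c = (0, 1, -3).
Check: 0·b1 + b2 - 3b3 = [-2, 9, -8].

[0, 1, -3]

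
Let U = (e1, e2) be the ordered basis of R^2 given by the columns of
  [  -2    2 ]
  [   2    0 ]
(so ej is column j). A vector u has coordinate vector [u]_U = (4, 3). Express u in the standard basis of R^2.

(-2, 8)

By definition u = 4e1 + 3e2.
Summing componentwise gives (-2, 8).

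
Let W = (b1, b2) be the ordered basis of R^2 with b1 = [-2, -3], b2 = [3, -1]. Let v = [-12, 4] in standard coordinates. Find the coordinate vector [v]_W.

We seek scalars with c_1 b1 + c_2 b2 = v; equivalently solve M c = v where the columns of M are b1, b2.
System: -2c_1 + 3c_2 = -12, -3c_1 - c_2 = 4; solving gives c_1 = 0, c_2 = -4.
Check: 0·b1 - 4b2 = [-12, 4].

[0, -4]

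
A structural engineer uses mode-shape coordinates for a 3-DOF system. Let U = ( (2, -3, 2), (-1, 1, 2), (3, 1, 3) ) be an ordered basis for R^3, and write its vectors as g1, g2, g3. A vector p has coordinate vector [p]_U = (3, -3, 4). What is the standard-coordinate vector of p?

By definition p = 3g1 - 3g2 + 4g3.
Summing componentwise gives (21, -8, 12).

(21, -8, 12)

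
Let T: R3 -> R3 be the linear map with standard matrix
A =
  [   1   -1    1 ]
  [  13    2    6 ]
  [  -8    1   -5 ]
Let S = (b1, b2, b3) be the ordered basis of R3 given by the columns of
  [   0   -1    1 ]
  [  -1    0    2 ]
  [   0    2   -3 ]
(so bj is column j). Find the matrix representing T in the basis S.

The j-th column of [T]_S is [T(bj)]_S.
T(b1) = A b1 = (1, -2, -1) = 0·b1 - 2b2 - b3, so column 1 is (0, -2, -1).
Repeating for b2, b3 and assembling the columns gives [[0, 1, -1], [-2, -1, 3], [-1, 0, -1]].

[[0, 1, -1], [-2, -1, 3], [-1, 0, -1]]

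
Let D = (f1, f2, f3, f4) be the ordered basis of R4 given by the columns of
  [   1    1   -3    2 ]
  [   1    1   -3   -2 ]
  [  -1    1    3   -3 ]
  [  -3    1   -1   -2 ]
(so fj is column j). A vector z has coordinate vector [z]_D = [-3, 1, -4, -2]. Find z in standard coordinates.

By definition z = -3f1 + f2 - 4f3 - 2f4.
Summing componentwise gives [6, 14, -2, 18].

[6, 14, -2, 18]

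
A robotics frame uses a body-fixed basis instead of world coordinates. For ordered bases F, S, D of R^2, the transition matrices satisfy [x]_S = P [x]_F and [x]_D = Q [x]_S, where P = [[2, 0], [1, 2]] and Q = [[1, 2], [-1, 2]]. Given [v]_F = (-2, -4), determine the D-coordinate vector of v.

(-24, -16)

Composing the changes, [v]_D = Q P [v]_F.
Q P = [[4, 4], [0, 4]]; applying this to (-2, -4) gives (-24, -16).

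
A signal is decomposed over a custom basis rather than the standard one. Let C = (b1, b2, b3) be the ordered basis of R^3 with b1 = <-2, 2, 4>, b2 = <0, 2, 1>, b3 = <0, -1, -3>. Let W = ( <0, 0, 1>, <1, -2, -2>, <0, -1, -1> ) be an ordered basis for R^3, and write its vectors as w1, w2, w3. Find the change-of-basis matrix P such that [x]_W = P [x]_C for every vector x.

[[2, -1, -2], [-2, 0, 0], [2, -2, 1]]

Let M have columns bj and N have columns wj. Then for every x, N [x]_W = x = M [x]_C, so P = N^(-1) M.
Since det N = -1, N^(-1) has integer entries; multiplying gives P = [[2, -1, -2], [-2, 0, 0], [2, -2, 1]].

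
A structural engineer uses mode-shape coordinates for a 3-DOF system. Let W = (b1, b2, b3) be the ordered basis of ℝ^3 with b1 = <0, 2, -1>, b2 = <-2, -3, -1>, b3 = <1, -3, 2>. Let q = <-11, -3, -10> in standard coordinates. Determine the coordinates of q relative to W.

<0, 4, -3>

Write q = c_1 b1 + ... + c_3 b3 and solve for the c_i.
Gaussian elimination on [M | q] yields c = (0, 4, -3).
Check: 0·b1 + 4b2 - 3b3 = <-11, -3, -10>.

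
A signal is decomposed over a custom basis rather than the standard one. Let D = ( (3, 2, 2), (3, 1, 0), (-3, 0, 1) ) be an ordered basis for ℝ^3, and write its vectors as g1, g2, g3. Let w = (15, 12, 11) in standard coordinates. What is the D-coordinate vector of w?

(4, 4, 3)

Write w = c_1 g1 + ... + c_3 g3 and solve for the c_i.
Row-reducing the augmented matrix [M | w] gives c = (4, 4, 3).
Check: 4g1 + 4g2 + 3g3 = (15, 12, 11).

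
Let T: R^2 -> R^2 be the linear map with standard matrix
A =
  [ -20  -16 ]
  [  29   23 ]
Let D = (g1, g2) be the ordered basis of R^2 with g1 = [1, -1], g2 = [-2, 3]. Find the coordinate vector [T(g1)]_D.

[0, 2]

Compute T(g1) = A g1 = [-4, 6] in standard coordinates.
Then write this in D-coordinates: solve for y in y_1 g1 + y_2 g2 = [-4, 6].
This gives y = [0, 2], which is column 1 of [T]_D.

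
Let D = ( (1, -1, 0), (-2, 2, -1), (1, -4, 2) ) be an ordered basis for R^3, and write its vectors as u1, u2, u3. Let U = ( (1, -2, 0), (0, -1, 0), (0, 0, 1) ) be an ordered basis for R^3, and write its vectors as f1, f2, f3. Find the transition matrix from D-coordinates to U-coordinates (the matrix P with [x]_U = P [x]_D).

[[1, -2, 1], [-1, 2, 2], [0, -1, 2]]

Let M have columns uj and N have columns fj. Then for every x, N [x]_U = x = M [x]_D, so P = N^(-1) M.
Since det N = -1, N^(-1) has integer entries; multiplying gives P = [[1, -2, 1], [-1, 2, 2], [0, -1, 2]].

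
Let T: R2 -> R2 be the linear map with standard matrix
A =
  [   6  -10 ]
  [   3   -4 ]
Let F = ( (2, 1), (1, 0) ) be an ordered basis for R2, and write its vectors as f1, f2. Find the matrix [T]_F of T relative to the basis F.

[[2, 3], [-2, 0]]

The j-th column of [T]_F is [T(fj)]_F.
T(f1) = A f1 = (2, 2) = 2f1 - 2f2, so column 1 is (2, -2).
Repeating for f2 and assembling the columns gives [[2, 3], [-2, 0]].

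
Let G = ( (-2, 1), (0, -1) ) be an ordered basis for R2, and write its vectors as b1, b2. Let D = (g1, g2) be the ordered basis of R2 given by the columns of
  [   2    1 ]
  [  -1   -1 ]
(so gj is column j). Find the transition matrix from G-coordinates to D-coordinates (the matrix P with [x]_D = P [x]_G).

Column j of P is [bj]_D, since P maps G-coordinates to D-coordinates.
Expressing b1 in D: b1 = -g1 + 0·g2, so column 1 of P is (-1, 0).
Doing the same for each bj gives P = [[-1, -1], [0, 2]].

[[-1, -1], [0, 2]]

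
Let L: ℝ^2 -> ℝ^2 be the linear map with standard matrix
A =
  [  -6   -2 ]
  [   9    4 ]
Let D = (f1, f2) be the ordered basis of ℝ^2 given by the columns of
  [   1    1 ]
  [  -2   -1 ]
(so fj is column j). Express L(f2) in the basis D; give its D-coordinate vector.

Compute L(f2) = A f2 = [-4, 5] in standard coordinates.
Then write this in D-coordinates: solve for y in y_1 f1 + y_2 f2 = [-4, 5].
This gives y = [-1, -3], which is column 2 of [L]_D.

[-1, -3]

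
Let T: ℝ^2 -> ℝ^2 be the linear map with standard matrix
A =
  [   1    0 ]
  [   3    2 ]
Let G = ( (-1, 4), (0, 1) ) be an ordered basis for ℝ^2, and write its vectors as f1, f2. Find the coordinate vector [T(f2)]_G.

Column 2 of [T]_G is the G-coordinate vector of T(f2).
In standard coordinates T(f2) = A f2 = (0, 2).
Converting to G: (0, 2) = 0·f1 + 2f2, so the coordinate vector is (0, 2).

(0, 2)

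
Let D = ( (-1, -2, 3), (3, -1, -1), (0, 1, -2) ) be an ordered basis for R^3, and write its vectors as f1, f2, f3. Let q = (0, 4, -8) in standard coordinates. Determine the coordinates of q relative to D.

We seek scalars with c_1 f1 + ... + c_3 f3 = q; equivalently solve M c = q where the columns of M are f1, ..., f3.
Row-reducing the augmented matrix [M | q] gives c = (0, 0, 4).
Check: 0·f1 + 0·f2 + 4f3 = (0, 4, -8).

(0, 0, 4)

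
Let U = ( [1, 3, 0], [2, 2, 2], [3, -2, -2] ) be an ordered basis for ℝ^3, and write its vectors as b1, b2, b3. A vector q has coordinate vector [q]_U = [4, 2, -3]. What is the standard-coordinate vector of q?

[-1, 22, 10]

The coordinates say q = 4b1 + 2b2 - 3b3; adding the scaled basis vectors gives [-1, 22, 10].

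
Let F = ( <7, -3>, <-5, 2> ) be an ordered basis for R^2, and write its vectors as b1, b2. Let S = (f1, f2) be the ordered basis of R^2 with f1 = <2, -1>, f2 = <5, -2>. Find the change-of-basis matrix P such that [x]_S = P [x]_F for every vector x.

[[1, 0], [1, -1]]

Column j of P is [bj]_S, since P maps F-coordinates to S-coordinates.
Expressing b1 in S: b1 = f1 + f2, so column 1 of P is <1, 1>.
Doing the same for each bj gives P = [[1, 0], [1, -1]].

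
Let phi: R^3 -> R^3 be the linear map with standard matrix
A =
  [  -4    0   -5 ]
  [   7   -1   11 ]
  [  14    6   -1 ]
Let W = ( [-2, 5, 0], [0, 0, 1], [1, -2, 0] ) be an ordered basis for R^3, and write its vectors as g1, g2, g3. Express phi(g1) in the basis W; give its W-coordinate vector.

[-3, 2, 2]

Column 1 of [phi]_W is the W-coordinate vector of phi(g1).
In standard coordinates phi(g1) = A g1 = [8, -19, 2].
Converting to W: [8, -19, 2] = -3g1 + 2g2 + 2g3, so the coordinate vector is [-3, 2, 2].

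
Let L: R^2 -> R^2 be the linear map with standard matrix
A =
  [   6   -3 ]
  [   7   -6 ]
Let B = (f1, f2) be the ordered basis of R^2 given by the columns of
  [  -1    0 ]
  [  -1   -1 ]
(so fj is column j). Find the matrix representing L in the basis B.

[[3, -3], [-2, -3]]

With P the matrix whose columns are f1, f2, [L]_B = P^(-1) A P.
Column by column: L(f1) = A f1 = (-3, -1); its B-coordinates (3, -2) give column 1.
Continuing for each basis vector yields [L]_B = [[3, -3], [-2, -3]].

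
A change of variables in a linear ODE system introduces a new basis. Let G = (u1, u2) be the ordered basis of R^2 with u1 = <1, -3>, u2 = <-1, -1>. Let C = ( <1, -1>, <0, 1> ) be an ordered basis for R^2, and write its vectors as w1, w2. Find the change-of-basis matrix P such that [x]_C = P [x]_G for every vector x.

Let M have columns uj and N have columns wj. Then for every x, N [x]_C = x = M [x]_G, so P = N^(-1) M.
Since det N = 1, N^(-1) has integer entries; multiplying gives P = [[1, -1], [-2, -2]].

[[1, -1], [-2, -2]]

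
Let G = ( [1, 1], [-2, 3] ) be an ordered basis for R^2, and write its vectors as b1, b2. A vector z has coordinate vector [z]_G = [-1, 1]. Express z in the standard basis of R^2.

By definition z = -b1 + b2.
Summing componentwise gives [-3, 2].

[-3, 2]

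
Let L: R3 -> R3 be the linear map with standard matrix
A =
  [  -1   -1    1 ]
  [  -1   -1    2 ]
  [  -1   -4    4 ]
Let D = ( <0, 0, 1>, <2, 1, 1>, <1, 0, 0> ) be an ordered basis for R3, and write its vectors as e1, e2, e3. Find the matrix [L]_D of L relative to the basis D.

[[2, -1, 0], [2, -1, -1], [-3, 0, 1]]

The j-th column of [L]_D is [L(ej)]_D.
L(e1) = A e1 = <1, 2, 4> = 2e1 + 2e2 - 3e3, so column 1 is <2, 2, -3>.
Repeating for e2, e3 and assembling the columns gives [[2, -1, 0], [2, -1, -1], [-3, 0, 1]].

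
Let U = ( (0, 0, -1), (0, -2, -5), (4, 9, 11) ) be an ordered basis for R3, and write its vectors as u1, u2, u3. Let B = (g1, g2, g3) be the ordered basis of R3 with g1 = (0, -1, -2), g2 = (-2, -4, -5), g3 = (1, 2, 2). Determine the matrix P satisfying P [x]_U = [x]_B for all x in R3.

[[0, 2, -1], [1, 1, -1], [2, 2, 2]]

Column j of P is [uj]_B, since P maps U-coordinates to B-coordinates.
Expressing u1 in B: u1 = 0·g1 + g2 + 2g3, so column 1 of P is (0, 1, 2).
Doing the same for each uj gives P = [[0, 2, -1], [1, 1, -1], [2, 2, 2]].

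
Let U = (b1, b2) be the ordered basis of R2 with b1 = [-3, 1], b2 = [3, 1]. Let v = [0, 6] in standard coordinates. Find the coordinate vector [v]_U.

[v]_U is the unique c with M c = v, where M has columns b1, b2.
System: -3c_1 + 3c_2 = 0, c_1 + c_2 = 6; solving gives c_1 = 3, c_2 = 3.
Check: 3b1 + 3b2 = [0, 6].

[3, 3]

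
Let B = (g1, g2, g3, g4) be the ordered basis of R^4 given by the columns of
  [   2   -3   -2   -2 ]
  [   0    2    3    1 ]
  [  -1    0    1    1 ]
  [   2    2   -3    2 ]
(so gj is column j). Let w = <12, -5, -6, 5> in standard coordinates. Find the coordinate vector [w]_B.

We seek scalars with c_1 g1 + ... + c_4 g4 = w; equivalently solve M c = w where the columns of M are g1, ..., g4.
Row-reducing the augmented matrix [M | w] gives c = (3, 0, -1, -2).
Check: 3g1 + 0·g2 - g3 - 2g4 = <12, -5, -6, 5>.

<3, 0, -1, -2>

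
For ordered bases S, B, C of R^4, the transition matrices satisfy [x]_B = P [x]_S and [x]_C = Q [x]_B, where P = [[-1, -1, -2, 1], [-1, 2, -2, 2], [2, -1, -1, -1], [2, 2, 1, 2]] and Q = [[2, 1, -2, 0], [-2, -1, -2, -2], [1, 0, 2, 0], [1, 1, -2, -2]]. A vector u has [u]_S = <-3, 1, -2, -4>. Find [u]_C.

Apply P to get B-coordinates <2, 1, -1, -14>, then Q to get C-coordinates.
The result is [u]_C = <7, 25, 0, 33>.

<7, 25, 0, 33>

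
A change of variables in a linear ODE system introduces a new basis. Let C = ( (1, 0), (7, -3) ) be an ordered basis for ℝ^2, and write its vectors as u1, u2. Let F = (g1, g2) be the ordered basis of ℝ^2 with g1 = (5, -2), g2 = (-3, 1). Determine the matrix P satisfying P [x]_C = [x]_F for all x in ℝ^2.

[[-1, 2], [-2, 1]]

Take x = uj: its C-coordinates are the j-th standard unit vector, so P e_j — column j of P — equals [uj]_F.
u1 = -g1 - 2g2, giving column 1 = (-1, -2); repeating for each j gives P = [[-1, 2], [-2, 1]].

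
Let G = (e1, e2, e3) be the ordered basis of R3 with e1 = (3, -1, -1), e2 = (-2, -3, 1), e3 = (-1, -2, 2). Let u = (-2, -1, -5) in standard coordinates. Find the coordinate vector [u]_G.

(0, 3, -4)

We seek scalars with c_1 e1 + ... + c_3 e3 = u; equivalently solve M c = u where the columns of M are e1, ..., e3.
Gaussian elimination on [M | u] yields c = (0, 3, -4).
Check: 0·e1 + 3e2 - 4e3 = (-2, -1, -5).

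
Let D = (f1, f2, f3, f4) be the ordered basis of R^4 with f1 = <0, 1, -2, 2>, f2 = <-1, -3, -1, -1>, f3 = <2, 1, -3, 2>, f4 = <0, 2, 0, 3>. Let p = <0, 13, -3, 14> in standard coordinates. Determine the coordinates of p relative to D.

We seek scalars with c_1 f1 + ... + c_4 f4 = p; equivalently solve M c = p where the columns of M are f1, ..., f4.
Gaussian elimination on [M | p] yields c = (4, -2, -1, 2).
Check: 4f1 - 2f2 - f3 + 2f4 = <0, 13, -3, 14>.

<4, -2, -1, 2>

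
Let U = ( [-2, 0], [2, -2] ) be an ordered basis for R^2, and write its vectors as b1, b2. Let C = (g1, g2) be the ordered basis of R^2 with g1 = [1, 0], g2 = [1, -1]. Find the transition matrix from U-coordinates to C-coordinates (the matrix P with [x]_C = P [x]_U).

Column j of P is [bj]_C, since P maps U-coordinates to C-coordinates.
Expressing b1 in C: b1 = -2g1 + 0·g2, so column 1 of P is [-2, 0].
Doing the same for each bj gives P = [[-2, 0], [0, 2]].

[[-2, 0], [0, 2]]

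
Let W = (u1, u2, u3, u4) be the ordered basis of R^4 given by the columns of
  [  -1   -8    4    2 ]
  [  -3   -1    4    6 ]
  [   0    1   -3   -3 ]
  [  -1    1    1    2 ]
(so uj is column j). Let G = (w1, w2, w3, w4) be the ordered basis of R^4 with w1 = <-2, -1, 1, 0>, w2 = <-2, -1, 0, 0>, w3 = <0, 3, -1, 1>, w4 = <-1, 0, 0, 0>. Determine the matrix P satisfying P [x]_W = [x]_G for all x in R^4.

[[-1, 2, -2, -1], [1, 2, 1, 1], [-1, 1, 1, 2], [1, 0, -2, -2]]

Take x = uj: its W-coordinates are the j-th standard unit vector, so P e_j — column j of P — equals [uj]_G.
u1 = -w1 + w2 - w3 + w4, giving column 1 = <-1, 1, -1, 1>; repeating for each j gives P = [[-1, 2, -2, -1], [1, 2, 1, 1], [-1, 1, 1, 2], [1, 0, -2, -2]].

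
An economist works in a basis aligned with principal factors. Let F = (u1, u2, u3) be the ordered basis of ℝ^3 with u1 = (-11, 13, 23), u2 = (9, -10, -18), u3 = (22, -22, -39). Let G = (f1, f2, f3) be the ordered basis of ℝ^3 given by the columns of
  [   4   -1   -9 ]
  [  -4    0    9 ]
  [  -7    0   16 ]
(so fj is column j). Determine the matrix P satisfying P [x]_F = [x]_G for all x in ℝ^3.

[[-1, -2, 1], [-2, 1, 0], [1, -2, -2]]

Take x = uj: its F-coordinates are the j-th standard unit vector, so P e_j — column j of P — equals [uj]_G.
u1 = -f1 - 2f2 + f3, giving column 1 = (-1, -2, 1); repeating for each j gives P = [[-1, -2, 1], [-2, 1, 0], [1, -2, -2]].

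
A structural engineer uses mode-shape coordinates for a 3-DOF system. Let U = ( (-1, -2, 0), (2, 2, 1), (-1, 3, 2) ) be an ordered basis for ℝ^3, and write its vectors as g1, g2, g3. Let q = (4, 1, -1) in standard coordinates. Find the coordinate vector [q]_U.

We seek scalars with c_1 g1 + ... + c_3 g3 = q; equivalently solve M c = q where the columns of M are g1, ..., g3.
Solving this 3x3 system gives c = (-1, 1, -1).
Check: -g1 + g2 - g3 = (4, 1, -1).

(-1, 1, -1)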